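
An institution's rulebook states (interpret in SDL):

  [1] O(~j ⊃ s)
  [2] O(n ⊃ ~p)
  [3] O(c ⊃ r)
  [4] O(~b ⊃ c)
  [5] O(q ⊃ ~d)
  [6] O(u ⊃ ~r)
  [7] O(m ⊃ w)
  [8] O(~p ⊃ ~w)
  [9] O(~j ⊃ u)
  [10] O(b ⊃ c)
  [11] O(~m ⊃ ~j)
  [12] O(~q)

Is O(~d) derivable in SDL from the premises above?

No

Premise 5 is O(q ⊃ ~d), but O(q) is not derivable from the premises, so it does not yield O(~d).
No other premise forces O(~d). An ideal world satisfying every premise can still have ~d false, so O(~d) is not derivable.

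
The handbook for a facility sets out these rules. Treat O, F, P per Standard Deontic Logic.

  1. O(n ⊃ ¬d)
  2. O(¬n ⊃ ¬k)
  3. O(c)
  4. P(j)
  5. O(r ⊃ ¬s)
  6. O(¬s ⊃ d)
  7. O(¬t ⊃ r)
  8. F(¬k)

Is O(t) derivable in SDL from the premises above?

Yes

Premise 8 is F(¬k), i.e. O(k).
Premise 2 is O(¬n ⊃ ¬k); contrapositively O(k ⊃ n). Since O(k) holds, K gives O(n).
Applying K to premise 1 (O(n ⊃ ¬d)) and O(n) yields O(¬d).
Premise 6, O(¬s ⊃ d), contraposes to O(¬d ⊃ s); with O(¬d) we get O(s).
Premise 5 is O(r ⊃ ¬s); contrapositively O(s ⊃ ¬r). Since O(s) holds, K gives O(¬r).
Premise 7, O(¬t ⊃ r), contraposes to O(¬r ⊃ t); with O(¬r) we get O(t).
Premises 3, 4 do not contribute to this derivation.
So O(t) follows.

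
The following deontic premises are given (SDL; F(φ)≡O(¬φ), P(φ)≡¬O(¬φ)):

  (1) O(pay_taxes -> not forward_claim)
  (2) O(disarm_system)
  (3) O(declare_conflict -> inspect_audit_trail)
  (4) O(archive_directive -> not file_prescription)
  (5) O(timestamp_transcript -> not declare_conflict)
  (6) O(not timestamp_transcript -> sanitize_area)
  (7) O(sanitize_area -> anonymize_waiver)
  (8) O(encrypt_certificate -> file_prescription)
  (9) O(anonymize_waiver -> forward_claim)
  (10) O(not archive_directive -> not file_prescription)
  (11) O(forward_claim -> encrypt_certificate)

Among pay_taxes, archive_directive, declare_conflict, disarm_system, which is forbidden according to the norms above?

By case analysis on archive_directive: premise 4 gives O(archive_directive -> not file_prescription) and premise 10 gives O(not archive_directive -> not file_prescription), so O(not file_prescription) either way.
Premise 8 is O(encrypt_certificate -> file_prescription); contrapositively O(not file_prescription -> not encrypt_certificate). Since O(not file_prescription) holds, K gives O(not encrypt_certificate).
Premise 11, O(forward_claim -> encrypt_certificate), contraposes to O(not encrypt_certificate -> not forward_claim); with O(not encrypt_certificate) we get O(not forward_claim).
Premise 9 is O(anonymize_waiver -> forward_claim); contrapositively O(not forward_claim -> not anonymize_waiver). Since O(not forward_claim) holds, K gives O(not anonymize_waiver).
The contrapositive of premise 7 (O(sanitize_area -> anonymize_waiver)) is O(not anonymize_waiver -> not sanitize_area), and O(not anonymize_waiver) is already established, so O(not sanitize_area).
The contrapositive of premise 6 (O(not timestamp_transcript -> sanitize_area)) is O(not sanitize_area -> timestamp_transcript), and O(not sanitize_area) is already established, so O(timestamp_transcript).
Premise 5 is O(timestamp_transcript -> not declare_conflict); since O(timestamp_transcript), deontic closure gives O(not declare_conflict).
So O(not declare_conflict) holds, i.e. declare_conflict is forbidden. None of the other listed options is forbidden under the premises.

declare_conflict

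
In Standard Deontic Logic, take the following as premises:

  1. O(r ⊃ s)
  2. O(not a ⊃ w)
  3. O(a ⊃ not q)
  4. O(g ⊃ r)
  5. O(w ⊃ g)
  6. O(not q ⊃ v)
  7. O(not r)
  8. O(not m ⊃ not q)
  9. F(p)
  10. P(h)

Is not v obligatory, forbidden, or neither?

Premise 7 states O(not r) outright.
The contrapositive of premise 4 (O(g ⊃ r)) is O(not r ⊃ not g), and O(not r) is already established, so O(not g).
Premise 5 is O(w ⊃ g); contrapositively O(not g ⊃ not w). Since O(not g) holds, K gives O(not w).
Premise 2 is O(not a ⊃ w); contrapositively O(not w ⊃ a). Since O(not w) holds, K gives O(a).
From O(a) and premise 3, O(a ⊃ not q), we obtain O(not q).
Applying K to premise 6 (O(not q ⊃ v)) and O(not q) yields O(v).
Premises 1, 8, 9, 10 do not contribute to this derivation.
Thus O(v), which is F(not v): not v is forbidden.

Forbidden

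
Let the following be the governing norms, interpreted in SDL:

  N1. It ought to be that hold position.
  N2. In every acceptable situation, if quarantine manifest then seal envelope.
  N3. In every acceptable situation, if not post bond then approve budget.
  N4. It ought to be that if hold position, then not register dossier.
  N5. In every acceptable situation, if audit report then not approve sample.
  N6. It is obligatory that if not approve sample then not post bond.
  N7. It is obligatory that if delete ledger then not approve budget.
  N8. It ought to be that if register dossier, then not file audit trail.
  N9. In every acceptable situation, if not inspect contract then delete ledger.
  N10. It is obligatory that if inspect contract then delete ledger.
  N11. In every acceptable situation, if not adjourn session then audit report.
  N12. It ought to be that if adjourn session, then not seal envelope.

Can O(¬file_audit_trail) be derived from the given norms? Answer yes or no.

No

Premise 8 is O(register_dossier → ¬file_audit_trail), but O(register_dossier) is not derivable from the premises, so it does not yield O(¬file_audit_trail).
No other premise forces O(¬file_audit_trail). An ideal world satisfying every premise can still have ¬file_audit_trail false, so O(¬file_audit_trail) is not derivable.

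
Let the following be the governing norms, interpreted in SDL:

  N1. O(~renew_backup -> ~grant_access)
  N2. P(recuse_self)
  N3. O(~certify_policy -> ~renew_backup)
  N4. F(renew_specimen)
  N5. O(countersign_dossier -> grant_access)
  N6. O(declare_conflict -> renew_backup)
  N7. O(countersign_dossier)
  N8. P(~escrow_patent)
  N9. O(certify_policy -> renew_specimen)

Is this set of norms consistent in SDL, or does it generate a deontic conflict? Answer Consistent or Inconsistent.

Premise 7 gives O(countersign_dossier).
With premise 5, O(countersign_dossier -> grant_access), the K-axiom yields O(grant_access).
Premise 1 is O(~renew_backup -> ~grant_access); contrapositively O(grant_access -> renew_backup). Since O(grant_access) holds, K gives O(renew_backup).
The contrapositive of premise 3 (O(~certify_policy -> ~renew_backup)) is O(renew_backup -> certify_policy), and O(renew_backup) is already established, so O(certify_policy).
From O(certify_policy) and premise 9, O(certify_policy -> renew_specimen), we obtain O(renew_specimen).
But premise 4, F(renew_specimen), means O(~renew_specimen).
We now have both O(renew_specimen) and O(~renew_specimen) — renew_specimen is simultaneously obligatory and forbidden, violating the D-axiom.

Inconsistent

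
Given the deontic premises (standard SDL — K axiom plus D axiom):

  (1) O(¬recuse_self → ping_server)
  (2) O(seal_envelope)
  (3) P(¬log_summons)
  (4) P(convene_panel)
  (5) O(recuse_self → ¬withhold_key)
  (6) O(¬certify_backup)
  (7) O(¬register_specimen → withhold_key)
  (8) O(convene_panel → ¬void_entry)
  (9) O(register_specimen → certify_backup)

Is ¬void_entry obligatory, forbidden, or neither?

Neither

Premise 8 is O(convene_panel → ¬void_entry), but O(convene_panel) is not derivable from the premises (the permission P(convene_panel) asserts only ¬O(¬convene_panel), not O(convene_panel)), so it does not yield O(¬void_entry).
No premise or chain of K-axiom applications forces O(¬void_entry), and none forces O(void_entry). So ¬void_entry is neither obligatory nor forbidden under these norms.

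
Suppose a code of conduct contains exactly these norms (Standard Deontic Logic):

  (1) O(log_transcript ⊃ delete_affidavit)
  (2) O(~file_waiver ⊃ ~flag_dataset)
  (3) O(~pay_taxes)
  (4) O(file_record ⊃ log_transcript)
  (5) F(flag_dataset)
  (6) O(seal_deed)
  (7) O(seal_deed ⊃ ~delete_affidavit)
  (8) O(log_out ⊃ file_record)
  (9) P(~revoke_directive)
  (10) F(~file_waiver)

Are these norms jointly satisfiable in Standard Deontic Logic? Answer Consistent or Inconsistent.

Premise 2 is O(~file_waiver ⊃ ~flag_dataset); even if O(~flag_dataset) held, inferring O(~file_waiver) would be affirming the consequent — invalid.
So O(~file_waiver) is not derivable, and the apparent clash with O(file_waiver) does not arise.
A world satisfying every obligation exists (e.g. delete_affidavit=false, file_record=false, file_waiver=true, flag_dataset=false, log_out=false, log_transcript=false, pay_taxes=false, revoke_directive=false, seal_deed=true); no atom is both obligatory and forbidden, so the set is consistent.

Consistent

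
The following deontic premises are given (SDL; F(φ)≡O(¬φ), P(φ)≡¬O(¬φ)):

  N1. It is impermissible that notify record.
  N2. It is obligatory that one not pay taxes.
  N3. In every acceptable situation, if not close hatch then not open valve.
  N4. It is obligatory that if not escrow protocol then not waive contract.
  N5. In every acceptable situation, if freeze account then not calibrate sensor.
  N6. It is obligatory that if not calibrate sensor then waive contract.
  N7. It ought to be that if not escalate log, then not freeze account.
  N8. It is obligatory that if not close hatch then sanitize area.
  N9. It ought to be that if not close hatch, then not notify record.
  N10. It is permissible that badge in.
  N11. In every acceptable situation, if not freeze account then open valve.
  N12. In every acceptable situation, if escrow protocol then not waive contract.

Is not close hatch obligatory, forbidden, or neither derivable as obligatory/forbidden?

Premises 12 and 4 are O(escrow_protocol → ¬waive_contract) and O(¬escrow_protocol → ¬waive_contract); every ideal world satisfies escrow_protocol or ¬escrow_protocol, so in either case ¬waive_contract holds — hence O(¬waive_contract).
Premise 6, O(¬calibrate_sensor → waive_contract), contraposes to O(¬waive_contract → calibrate_sensor); with O(¬waive_contract) we get O(calibrate_sensor).
Premise 5, O(freeze_account → ¬calibrate_sensor), contraposes to O(calibrate_sensor → ¬freeze_account); with O(calibrate_sensor) we get O(¬freeze_account).
Applying K to premise 11 (O(¬freeze_account → open_valve)) and O(¬freeze_account) yields O(open_valve).
Premise 3, O(¬close_hatch → ¬open_valve), contraposes to O(open_valve → close_hatch); with O(open_valve) we get O(close_hatch).
Premises 1, 2, 7, 8, 9, 10 do not contribute to this derivation.
Thus O(close_hatch), which is F(¬close_hatch): ¬close_hatch is forbidden.

Forbidden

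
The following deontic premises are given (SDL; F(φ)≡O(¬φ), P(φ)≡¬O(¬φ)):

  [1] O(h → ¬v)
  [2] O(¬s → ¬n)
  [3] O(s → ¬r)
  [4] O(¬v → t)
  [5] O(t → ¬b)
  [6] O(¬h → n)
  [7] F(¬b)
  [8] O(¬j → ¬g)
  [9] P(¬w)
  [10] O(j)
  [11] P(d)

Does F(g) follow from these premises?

No

Premise 8 is O(¬j → ¬g), but O(¬j) is not derivable from the premises, so it does not yield O(¬g).
No other premise forces O(¬g). An ideal world satisfying every premise can still have g true, so F(g) is not derivable.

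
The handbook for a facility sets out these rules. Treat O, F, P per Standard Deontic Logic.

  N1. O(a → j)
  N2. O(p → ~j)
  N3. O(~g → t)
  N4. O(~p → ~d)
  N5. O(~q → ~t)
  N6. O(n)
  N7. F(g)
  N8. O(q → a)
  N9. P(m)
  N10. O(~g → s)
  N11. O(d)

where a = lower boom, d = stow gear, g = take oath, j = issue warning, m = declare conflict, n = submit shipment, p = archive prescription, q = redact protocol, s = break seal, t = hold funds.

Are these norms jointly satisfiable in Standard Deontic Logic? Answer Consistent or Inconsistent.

Premise 11 states O(d) outright.
Premise 4 is O(~p → ~d); contrapositively O(d → p). Since O(d) holds, K gives O(p).
With premise 2, O(p → ~j), the K-axiom yields O(~j).
Premise 1, O(a → j), contraposes to O(~j → ~a); with O(~j) we get O(~a).
The contrapositive of premise 8 (O(q → a)) is O(~a → ~q), and O(~a) is already established, so O(~q).
Premise 5 is O(~q → ~t); since O(~q), deontic closure gives O(~t).
Premise 3 is O(~g → t); contrapositively O(~t → g). Since O(~t) holds, K gives O(g).
But premise 7, F(g), means O(~g).
We now have both O(g) and O(~g) — g is simultaneously obligatory and forbidden, violating the D-axiom.

Inconsistent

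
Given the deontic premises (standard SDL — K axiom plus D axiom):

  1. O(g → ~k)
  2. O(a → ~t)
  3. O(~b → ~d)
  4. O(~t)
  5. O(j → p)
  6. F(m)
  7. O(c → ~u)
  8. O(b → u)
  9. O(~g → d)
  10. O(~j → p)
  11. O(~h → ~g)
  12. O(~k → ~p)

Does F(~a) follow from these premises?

Premise 2 is O(a → ~t); even if O(~t) held, inferring O(a) would be affirming the consequent — invalid.
No other premise forces O(a). An ideal world satisfying every premise can still have ~a true, so F(~a) is not derivable.

No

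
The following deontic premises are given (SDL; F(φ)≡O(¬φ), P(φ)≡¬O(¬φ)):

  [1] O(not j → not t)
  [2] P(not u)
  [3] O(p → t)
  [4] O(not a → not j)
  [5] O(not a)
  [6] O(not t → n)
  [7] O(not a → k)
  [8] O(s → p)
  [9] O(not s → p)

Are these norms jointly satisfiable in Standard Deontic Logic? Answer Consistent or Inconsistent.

Inconsistent

Premises 8 and 9 are O(s → p) and O(not s → p); every ideal world satisfies s or not s, so in either case p holds — hence O(p).
Applying K to premise 3 (O(p → t)) and O(p) yields O(t).
Premise 1 is O(not j → not t); contrapositively O(t → j). Since O(t) holds, K gives O(j).
Premise 4, O(not a → not j), contraposes to O(j → a); with O(j) we get O(a).
Yet premise 5 states O(not a).
We now have both O(a) and O(not a) — a is simultaneously obligatory and forbidden, violating the D-axiom.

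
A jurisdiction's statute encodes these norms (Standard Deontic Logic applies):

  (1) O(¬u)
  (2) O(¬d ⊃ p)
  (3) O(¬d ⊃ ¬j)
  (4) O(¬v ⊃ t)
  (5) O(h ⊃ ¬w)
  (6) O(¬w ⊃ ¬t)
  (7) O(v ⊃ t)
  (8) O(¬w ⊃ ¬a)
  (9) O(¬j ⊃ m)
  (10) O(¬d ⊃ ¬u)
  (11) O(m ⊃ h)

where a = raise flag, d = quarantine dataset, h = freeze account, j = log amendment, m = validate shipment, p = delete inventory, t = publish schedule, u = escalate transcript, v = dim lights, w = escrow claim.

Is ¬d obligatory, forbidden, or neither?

Forbidden

By case analysis on ¬v: premise 4 gives O(¬v ⊃ t) and premise 7 gives O(v ⊃ t), so O(t) either way.
Premise 6 is O(¬w ⊃ ¬t); contrapositively O(t ⊃ w). Since O(t) holds, K gives O(w).
Premise 5 is O(h ⊃ ¬w); contrapositively O(w ⊃ ¬h). Since O(w) holds, K gives O(¬h).
Premise 11 is O(m ⊃ h); contrapositively O(¬h ⊃ ¬m). Since O(¬h) holds, K gives O(¬m).
Premise 9, O(¬j ⊃ m), contraposes to O(¬m ⊃ j); with O(¬m) we get O(j).
Premise 3, O(¬d ⊃ ¬j), contraposes to O(j ⊃ d); with O(j) we get O(d).
Premises 1, 2, 8, 10 do not contribute to this derivation.
Thus O(d), which is F(¬d): ¬d is forbidden.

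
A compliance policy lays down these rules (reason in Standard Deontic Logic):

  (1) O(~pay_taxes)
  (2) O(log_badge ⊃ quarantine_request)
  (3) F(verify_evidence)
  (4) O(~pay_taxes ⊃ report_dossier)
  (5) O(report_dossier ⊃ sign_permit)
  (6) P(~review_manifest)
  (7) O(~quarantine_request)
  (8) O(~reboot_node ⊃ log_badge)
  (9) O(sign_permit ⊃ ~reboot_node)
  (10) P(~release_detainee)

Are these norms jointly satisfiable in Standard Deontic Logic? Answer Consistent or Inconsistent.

Inconsistent

Premise 7 states O(~quarantine_request) outright.
The contrapositive of premise 2 (O(log_badge ⊃ quarantine_request)) is O(~quarantine_request ⊃ ~log_badge), and O(~quarantine_request) is already established, so O(~log_badge).
The contrapositive of premise 8 (O(~reboot_node ⊃ log_badge)) is O(~log_badge ⊃ reboot_node), and O(~log_badge) is already established, so O(reboot_node).
Premise 9 is O(sign_permit ⊃ ~reboot_node); contrapositively O(reboot_node ⊃ ~sign_permit). Since O(reboot_node) holds, K gives O(~sign_permit).
The contrapositive of premise 5 (O(report_dossier ⊃ sign_permit)) is O(~sign_permit ⊃ ~report_dossier), and O(~sign_permit) is already established, so O(~report_dossier).
Premise 4, O(~pay_taxes ⊃ report_dossier), contraposes to O(~report_dossier ⊃ pay_taxes); with O(~report_dossier) we get O(pay_taxes).
But premise 1 directly asserts O(~pay_taxes).
We now have both O(pay_taxes) and O(~pay_taxes) — pay_taxes is simultaneously obligatory and forbidden, violating the D-axiom.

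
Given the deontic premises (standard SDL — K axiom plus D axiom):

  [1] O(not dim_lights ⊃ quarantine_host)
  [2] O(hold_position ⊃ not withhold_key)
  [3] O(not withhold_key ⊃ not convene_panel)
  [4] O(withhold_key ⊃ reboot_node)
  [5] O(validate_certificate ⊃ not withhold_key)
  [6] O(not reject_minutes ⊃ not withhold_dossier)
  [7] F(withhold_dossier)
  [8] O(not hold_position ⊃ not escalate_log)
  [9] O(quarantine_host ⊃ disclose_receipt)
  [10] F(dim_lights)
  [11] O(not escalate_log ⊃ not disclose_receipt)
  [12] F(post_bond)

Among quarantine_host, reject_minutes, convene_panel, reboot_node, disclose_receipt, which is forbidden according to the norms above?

convene_panel

F(dim_lights) at premise 10 means O(not dim_lights).
Applying K to premise 1 (O(not dim_lights ⊃ quarantine_host)) and O(not dim_lights) yields O(quarantine_host).
Applying K to premise 9 (O(quarantine_host ⊃ disclose_receipt)) and O(quarantine_host) yields O(disclose_receipt).
Premise 11, O(not escalate_log ⊃ not disclose_receipt), contraposes to O(disclose_receipt ⊃ escalate_log); with O(disclose_receipt) we get O(escalate_log).
Premise 8 is O(not hold_position ⊃ not escalate_log); contrapositively O(escalate_log ⊃ hold_position). Since O(escalate_log) holds, K gives O(hold_position).
Premise 2 is O(hold_position ⊃ not withhold_key); since O(hold_position), deontic closure gives O(not withhold_key).
With premise 3, O(not withhold_key ⊃ not convene_panel), the K-axiom yields O(not convene_panel).
So O(not convene_panel) holds, i.e. convene_panel is forbidden. None of the other listed options is forbidden under the premises.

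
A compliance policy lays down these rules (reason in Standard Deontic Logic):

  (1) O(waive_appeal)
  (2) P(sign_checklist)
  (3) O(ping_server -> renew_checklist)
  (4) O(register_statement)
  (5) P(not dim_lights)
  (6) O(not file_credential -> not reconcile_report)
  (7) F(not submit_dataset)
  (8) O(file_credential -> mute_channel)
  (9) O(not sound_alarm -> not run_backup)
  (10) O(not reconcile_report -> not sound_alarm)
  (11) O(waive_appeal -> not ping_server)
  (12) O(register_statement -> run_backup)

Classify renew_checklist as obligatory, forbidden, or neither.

Neither

Premise 3 is O(ping_server -> renew_checklist), but O(ping_server) is not derivable from the premises, so it does not yield O(renew_checklist).
No premise or chain of K-axiom applications forces O(renew_checklist), and none forces O(not renew_checklist). So renew_checklist is neither obligatory nor forbidden under these norms.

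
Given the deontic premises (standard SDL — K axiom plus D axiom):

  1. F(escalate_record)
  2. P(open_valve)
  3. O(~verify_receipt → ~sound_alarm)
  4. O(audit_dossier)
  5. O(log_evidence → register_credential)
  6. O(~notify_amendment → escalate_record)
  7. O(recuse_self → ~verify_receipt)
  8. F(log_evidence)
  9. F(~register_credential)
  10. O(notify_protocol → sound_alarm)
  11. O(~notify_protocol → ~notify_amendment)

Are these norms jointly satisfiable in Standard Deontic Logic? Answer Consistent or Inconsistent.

Premise 5 is O(log_evidence → register_credential); even if O(register_credential) held, inferring O(log_evidence) would be affirming the consequent — invalid.
So O(log_evidence) is not derivable, and the apparent clash with O(~log_evidence) does not arise.
A world satisfying every obligation exists (e.g. audit_dossier=true, escalate_record=false, log_evidence=false, notify_amendment=true, notify_protocol=true, open_valve=false, recuse_self=false, register_credential=true, sound_alarm=true, verify_receipt=true); no atom is both obligatory and forbidden, so the set is consistent.

Consistent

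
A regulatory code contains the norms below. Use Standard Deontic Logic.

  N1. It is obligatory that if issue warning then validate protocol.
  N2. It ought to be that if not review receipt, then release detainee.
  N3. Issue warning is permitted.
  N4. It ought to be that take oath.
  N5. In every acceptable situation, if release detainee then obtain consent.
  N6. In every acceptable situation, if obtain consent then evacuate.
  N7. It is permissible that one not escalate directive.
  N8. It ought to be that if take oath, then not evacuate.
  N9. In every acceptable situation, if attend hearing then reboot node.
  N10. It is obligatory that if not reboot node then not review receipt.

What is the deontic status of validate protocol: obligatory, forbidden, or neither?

Premise 1 is O(issue_warning → validate_protocol), but O(issue_warning) is not derivable from the premises (the permission P(issue_warning) asserts only ¬O(¬issue_warning), not O(issue_warning)), so it does not yield O(validate_protocol).
No premise or chain of K-axiom applications forces O(validate_protocol), and none forces O(¬validate_protocol). So validate_protocol is neither obligatory nor forbidden under these norms.

Neither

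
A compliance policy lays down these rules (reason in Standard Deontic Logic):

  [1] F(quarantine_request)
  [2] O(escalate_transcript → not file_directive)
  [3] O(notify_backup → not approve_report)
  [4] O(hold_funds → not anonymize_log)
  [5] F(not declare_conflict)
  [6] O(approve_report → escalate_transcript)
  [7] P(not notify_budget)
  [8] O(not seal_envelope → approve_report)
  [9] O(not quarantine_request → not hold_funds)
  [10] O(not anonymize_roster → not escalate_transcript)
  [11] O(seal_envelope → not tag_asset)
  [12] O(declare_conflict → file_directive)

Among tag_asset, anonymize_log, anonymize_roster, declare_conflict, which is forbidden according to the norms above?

F(not declare_conflict) at premise 5 means O(declare_conflict).
Applying K to premise 12 (O(declare_conflict → file_directive)) and O(declare_conflict) yields O(file_directive).
Premise 2, O(escalate_transcript → not file_directive), contraposes to O(file_directive → not escalate_transcript); with O(file_directive) we get O(not escalate_transcript).
Premise 6 is O(approve_report → escalate_transcript); contrapositively O(not escalate_transcript → not approve_report). Since O(not escalate_transcript) holds, K gives O(not approve_report).
The contrapositive of premise 8 (O(not seal_envelope → approve_report)) is O(not approve_report → seal_envelope), and O(not approve_report) is already established, so O(seal_envelope).
From O(seal_envelope) and premise 11, O(seal_envelope → not tag_asset), we obtain O(not tag_asset).
So O(not tag_asset) holds, i.e. tag_asset is forbidden. None of the other listed options is forbidden under the premises.

tag_asset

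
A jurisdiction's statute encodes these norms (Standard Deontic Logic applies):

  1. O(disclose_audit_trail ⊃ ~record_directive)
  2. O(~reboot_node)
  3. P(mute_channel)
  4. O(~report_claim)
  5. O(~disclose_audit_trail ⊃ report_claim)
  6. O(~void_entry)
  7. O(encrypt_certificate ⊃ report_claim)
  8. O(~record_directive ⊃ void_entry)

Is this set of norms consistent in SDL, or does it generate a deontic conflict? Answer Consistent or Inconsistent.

Inconsistent

From premise 6 we have O(~void_entry).
The contrapositive of premise 8 (O(~record_directive ⊃ void_entry)) is O(~void_entry ⊃ record_directive), and O(~void_entry) is already established, so O(record_directive).
The contrapositive of premise 1 (O(disclose_audit_trail ⊃ ~record_directive)) is O(record_directive ⊃ ~disclose_audit_trail), and O(record_directive) is already established, so O(~disclose_audit_trail).
Premise 5 is O(~disclose_audit_trail ⊃ report_claim); since O(~disclose_audit_trail), deontic closure gives O(report_claim).
But premise 4 directly asserts O(~report_claim).
We now have both O(report_claim) and O(~report_claim) — report_claim is simultaneously obligatory and forbidden, violating the D-axiom.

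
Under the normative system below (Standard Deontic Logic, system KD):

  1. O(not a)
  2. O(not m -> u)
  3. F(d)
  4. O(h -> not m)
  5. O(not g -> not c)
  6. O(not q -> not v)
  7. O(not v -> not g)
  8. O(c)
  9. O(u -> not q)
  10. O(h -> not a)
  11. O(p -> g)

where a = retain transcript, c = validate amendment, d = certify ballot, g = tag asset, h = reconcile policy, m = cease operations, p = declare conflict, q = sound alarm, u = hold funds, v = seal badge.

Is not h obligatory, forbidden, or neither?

Premise 8 states O(c) outright.
Premise 5, O(not g -> not c), contraposes to O(c -> g); with O(c) we get O(g).
Premise 7 is O(not v -> not g); contrapositively O(g -> v). Since O(g) holds, K gives O(v).
The contrapositive of premise 6 (O(not q -> not v)) is O(v -> q), and O(v) is already established, so O(q).
The contrapositive of premise 9 (O(u -> not q)) is O(q -> not u), and O(q) is already established, so O(not u).
Premise 2 is O(not m -> u); contrapositively O(not u -> m). Since O(not u) holds, K gives O(m).
The contrapositive of premise 4 (O(h -> not m)) is O(m -> not h), and O(m) is already established, so O(not h).
Premises 1, 3, 10, 11 do not contribute to this derivation.
Hence not h is obligatory.

Obligatory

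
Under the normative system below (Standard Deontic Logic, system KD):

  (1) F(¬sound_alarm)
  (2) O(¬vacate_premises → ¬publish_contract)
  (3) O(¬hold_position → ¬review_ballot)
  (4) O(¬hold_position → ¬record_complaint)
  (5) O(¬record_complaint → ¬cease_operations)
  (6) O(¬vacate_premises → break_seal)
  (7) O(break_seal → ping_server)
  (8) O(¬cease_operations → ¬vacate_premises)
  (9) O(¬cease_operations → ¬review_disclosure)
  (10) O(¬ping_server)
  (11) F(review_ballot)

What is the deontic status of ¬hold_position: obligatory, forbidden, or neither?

Premise 10 gives O(¬ping_server).
Premise 7, O(break_seal → ping_server), contraposes to O(¬ping_server → ¬break_seal); with O(¬ping_server) we get O(¬break_seal).
The contrapositive of premise 6 (O(¬vacate_premises → break_seal)) is O(¬break_seal → vacate_premises), and O(¬break_seal) is already established, so O(vacate_premises).
The contrapositive of premise 8 (O(¬cease_operations → ¬vacate_premises)) is O(vacate_premises → cease_operations), and O(vacate_premises) is already established, so O(cease_operations).
The contrapositive of premise 5 (O(¬record_complaint → ¬cease_operations)) is O(cease_operations → record_complaint), and O(cease_operations) is already established, so O(record_complaint).
Premise 4 is O(¬hold_position → ¬record_complaint); contrapositively O(record_complaint → hold_position). Since O(record_complaint) holds, K gives O(hold_position).
Premises 1, 2, 3, 9, 11 do not contribute to this derivation.
Thus O(hold_position), which is F(¬hold_position): ¬hold_position is forbidden.

Forbidden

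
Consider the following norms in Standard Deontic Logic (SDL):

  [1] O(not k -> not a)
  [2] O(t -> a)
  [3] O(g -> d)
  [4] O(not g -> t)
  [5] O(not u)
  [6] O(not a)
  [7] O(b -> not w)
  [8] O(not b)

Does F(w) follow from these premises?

No

Premise 7 is O(b -> not w), but O(b) is not derivable from the premises, so it does not yield O(not w).
No other premise forces O(not w). An ideal world satisfying every premise can still have w true, so F(w) is not derivable.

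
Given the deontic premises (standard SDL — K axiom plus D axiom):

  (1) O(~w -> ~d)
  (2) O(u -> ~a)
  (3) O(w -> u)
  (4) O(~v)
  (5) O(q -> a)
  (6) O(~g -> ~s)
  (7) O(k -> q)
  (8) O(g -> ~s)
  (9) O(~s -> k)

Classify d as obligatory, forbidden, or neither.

Premises 6 and 8 cover both cases: O(~g -> ~s) and O(g -> ~s). Since ~g ∨ g is a tautology, O(~s) follows.
With premise 9, O(~s -> k), the K-axiom yields O(k).
With premise 7, O(k -> q), the K-axiom yields O(q).
Premise 5 is O(q -> a); since O(q), deontic closure gives O(a).
The contrapositive of premise 2 (O(u -> ~a)) is O(a -> ~u), and O(a) is already established, so O(~u).
Premise 3, O(w -> u), contraposes to O(~u -> ~w); with O(~u) we get O(~w).
From O(~w) and premise 1, O(~w -> ~d), we obtain O(~d).
Premise 4 does not contribute to this derivation.
Thus O(~d), which is F(d): d is forbidden.

Forbidden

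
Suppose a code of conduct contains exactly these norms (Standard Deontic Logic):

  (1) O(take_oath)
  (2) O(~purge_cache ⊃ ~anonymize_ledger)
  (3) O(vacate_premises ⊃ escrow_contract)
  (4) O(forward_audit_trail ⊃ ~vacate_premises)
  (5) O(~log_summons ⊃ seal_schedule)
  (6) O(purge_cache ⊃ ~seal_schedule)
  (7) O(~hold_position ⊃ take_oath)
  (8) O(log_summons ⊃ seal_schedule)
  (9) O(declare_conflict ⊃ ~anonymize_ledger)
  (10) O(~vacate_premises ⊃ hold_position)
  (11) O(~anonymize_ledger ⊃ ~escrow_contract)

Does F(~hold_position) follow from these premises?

Yes

Premises 8 and 5 are O(log_summons ⊃ seal_schedule) and O(~log_summons ⊃ seal_schedule); every ideal world satisfies log_summons or ~log_summons, so in either case seal_schedule holds — hence O(seal_schedule).
Premise 6 is O(purge_cache ⊃ ~seal_schedule); contrapositively O(seal_schedule ⊃ ~purge_cache). Since O(seal_schedule) holds, K gives O(~purge_cache).
From O(~purge_cache) and premise 2, O(~purge_cache ⊃ ~anonymize_ledger), we obtain O(~anonymize_ledger).
Applying K to premise 11 (O(~anonymize_ledger ⊃ ~escrow_contract)) and O(~anonymize_ledger) yields O(~escrow_contract).
Premise 3 is O(vacate_premises ⊃ escrow_contract); contrapositively O(~escrow_contract ⊃ ~vacate_premises). Since O(~escrow_contract) holds, K gives O(~vacate_premises).
Premise 10 is O(~vacate_premises ⊃ hold_position); since O(~vacate_premises), deontic closure gives O(hold_position).
Premises 1, 4, 7, 9 do not contribute to this derivation.
So O(hold_position) holds, i.e. F(~hold_position). The claim follows.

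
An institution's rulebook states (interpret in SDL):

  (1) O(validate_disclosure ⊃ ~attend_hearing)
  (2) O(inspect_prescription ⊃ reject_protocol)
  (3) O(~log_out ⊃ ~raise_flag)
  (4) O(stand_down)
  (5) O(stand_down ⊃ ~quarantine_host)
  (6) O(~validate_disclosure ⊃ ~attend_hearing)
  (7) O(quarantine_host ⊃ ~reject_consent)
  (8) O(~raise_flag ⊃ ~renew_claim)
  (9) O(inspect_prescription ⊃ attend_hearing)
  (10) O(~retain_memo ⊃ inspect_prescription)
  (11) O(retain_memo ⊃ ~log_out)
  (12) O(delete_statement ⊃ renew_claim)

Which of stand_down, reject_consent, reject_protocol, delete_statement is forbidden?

Premises 1 and 6 cover both cases: O(validate_disclosure ⊃ ~attend_hearing) and O(~validate_disclosure ⊃ ~attend_hearing). Since validate_disclosure ∨ ~validate_disclosure is a tautology, O(~attend_hearing) follows.
The contrapositive of premise 9 (O(inspect_prescription ⊃ attend_hearing)) is O(~attend_hearing ⊃ ~inspect_prescription), and O(~attend_hearing) is already established, so O(~inspect_prescription).
Premise 10 is O(~retain_memo ⊃ inspect_prescription); contrapositively O(~inspect_prescription ⊃ retain_memo). Since O(~inspect_prescription) holds, K gives O(retain_memo).
Applying K to premise 11 (O(retain_memo ⊃ ~log_out)) and O(retain_memo) yields O(~log_out).
Premise 3 is O(~log_out ⊃ ~raise_flag); since O(~log_out), deontic closure gives O(~raise_flag).
Applying K to premise 8 (O(~raise_flag ⊃ ~renew_claim)) and O(~raise_flag) yields O(~renew_claim).
Premise 12 is O(delete_statement ⊃ renew_claim); contrapositively O(~renew_claim ⊃ ~delete_statement). Since O(~renew_claim) holds, K gives O(~delete_statement).
So O(~delete_statement) holds, i.e. delete_statement is forbidden. None of the other listed options is forbidden under the premises.

delete_statement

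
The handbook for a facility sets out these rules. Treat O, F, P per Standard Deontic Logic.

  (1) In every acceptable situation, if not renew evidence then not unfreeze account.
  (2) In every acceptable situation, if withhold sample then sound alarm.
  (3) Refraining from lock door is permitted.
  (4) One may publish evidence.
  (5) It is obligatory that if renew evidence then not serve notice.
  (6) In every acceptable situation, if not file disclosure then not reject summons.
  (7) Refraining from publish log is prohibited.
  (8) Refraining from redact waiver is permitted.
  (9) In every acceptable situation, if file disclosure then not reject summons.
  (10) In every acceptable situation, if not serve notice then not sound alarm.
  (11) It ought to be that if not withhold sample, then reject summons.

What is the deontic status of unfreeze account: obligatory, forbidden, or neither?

Forbidden

Premises 6 and 9 are O(¬file_disclosure → ¬reject_summons) and O(file_disclosure → ¬reject_summons); every ideal world satisfies ¬file_disclosure or file_disclosure, so in either case ¬reject_summons holds — hence O(¬reject_summons).
Premise 11, O(¬withhold_sample → reject_summons), contraposes to O(¬reject_summons → withhold_sample); with O(¬reject_summons) we get O(withhold_sample).
Applying K to premise 2 (O(withhold_sample → sound_alarm)) and O(withhold_sample) yields O(sound_alarm).
Premise 10, O(¬serve_notice → ¬sound_alarm), contraposes to O(sound_alarm → serve_notice); with O(sound_alarm) we get O(serve_notice).
Premise 5 is O(renew_evidence → ¬serve_notice); contrapositively O(serve_notice → ¬renew_evidence). Since O(serve_notice) holds, K gives O(¬renew_evidence).
From O(¬renew_evidence) and premise 1, O(¬renew_evidence → ¬unfreeze_account), we obtain O(¬unfreeze_account).
Premises 3, 4, 7, 8 do not contribute to this derivation.
Thus O(¬unfreeze_account), which is F(unfreeze_account): unfreeze_account is forbidden.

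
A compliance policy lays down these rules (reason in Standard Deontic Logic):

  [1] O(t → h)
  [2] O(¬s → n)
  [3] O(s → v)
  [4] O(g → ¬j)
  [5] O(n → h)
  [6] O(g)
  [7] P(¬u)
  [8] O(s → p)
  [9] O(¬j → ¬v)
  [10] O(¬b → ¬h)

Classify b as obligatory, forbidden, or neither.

Premise 6 states O(g) outright.
Applying K to premise 4 (O(g → ¬j)) and O(g) yields O(¬j).
From O(¬j) and premise 9, O(¬j → ¬v), we obtain O(¬v).
Premise 3 is O(s → v); contrapositively O(¬v → ¬s). Since O(¬v) holds, K gives O(¬s).
From O(¬s) and premise 2, O(¬s → n), we obtain O(n).
With premise 5, O(n → h), the K-axiom yields O(h).
Premise 10 is O(¬b → ¬h); contrapositively O(h → b). Since O(h) holds, K gives O(b).
Premises 1, 7, 8 do not contribute to this derivation.
Hence b is obligatory.

Obligatory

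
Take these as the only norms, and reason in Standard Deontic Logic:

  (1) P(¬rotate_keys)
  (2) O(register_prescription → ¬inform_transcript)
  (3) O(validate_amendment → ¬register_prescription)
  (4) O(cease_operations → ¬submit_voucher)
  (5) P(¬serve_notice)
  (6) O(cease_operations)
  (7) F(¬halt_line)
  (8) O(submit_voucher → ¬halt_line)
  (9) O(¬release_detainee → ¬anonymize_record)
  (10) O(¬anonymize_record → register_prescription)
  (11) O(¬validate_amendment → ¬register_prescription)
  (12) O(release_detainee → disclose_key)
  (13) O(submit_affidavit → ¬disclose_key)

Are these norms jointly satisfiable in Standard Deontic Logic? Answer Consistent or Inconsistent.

Premise 8 is O(submit_voucher → ¬halt_line), but O(submit_voucher) is not derivable from the premises, so it does not yield O(¬halt_line).
So O(¬halt_line) is not derivable, and the apparent clash with O(halt_line) does not arise.
A world satisfying every obligation exists (e.g. anonymize_record=true, cease_operations=true, disclose_key=true, halt_line=true, inform_transcript=false, register_prescription=false, release_detainee=true, rotate_keys=false, serve_notice=false, submit_affidavit=false, submit_voucher=false, validate_amendment=false); no atom is both obligatory and forbidden, so the set is consistent.

Consistent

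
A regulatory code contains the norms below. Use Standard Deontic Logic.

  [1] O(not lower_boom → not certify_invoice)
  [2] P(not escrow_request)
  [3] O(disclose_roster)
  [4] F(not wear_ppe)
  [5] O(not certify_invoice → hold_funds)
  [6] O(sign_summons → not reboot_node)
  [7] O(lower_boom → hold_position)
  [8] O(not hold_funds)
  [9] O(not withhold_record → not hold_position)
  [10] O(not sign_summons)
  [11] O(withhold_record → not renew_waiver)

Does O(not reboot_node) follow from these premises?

Premise 6 is O(sign_summons → not reboot_node), but O(sign_summons) is not derivable from the premises, so it does not yield O(not reboot_node).
No other premise forces O(not reboot_node). An ideal world satisfying every premise can still have not reboot_node false, so O(not reboot_node) is not derivable.

No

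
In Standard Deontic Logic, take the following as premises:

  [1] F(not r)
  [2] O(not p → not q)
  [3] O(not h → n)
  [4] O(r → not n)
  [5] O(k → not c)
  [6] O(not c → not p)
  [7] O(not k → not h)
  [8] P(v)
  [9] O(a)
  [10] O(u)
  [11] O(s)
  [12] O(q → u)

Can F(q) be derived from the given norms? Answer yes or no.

Yes

Premise 1, F(not r), is equivalent to O(r).
From O(r) and premise 4, O(r → not n), we obtain O(not n).
The contrapositive of premise 3 (O(not h → n)) is O(not n → h), and O(not n) is already established, so O(h).
The contrapositive of premise 7 (O(not k → not h)) is O(h → k), and O(h) is already established, so O(k).
From O(k) and premise 5, O(k → not c), we obtain O(not c).
With premise 6, O(not c → not p), the K-axiom yields O(not p).
From O(not p) and premise 2, O(not p → not q), we obtain O(not q).
Premises 8, 9, 10, 11, 12 do not contribute to this derivation.
So O(not q) holds, i.e. F(q). The claim follows.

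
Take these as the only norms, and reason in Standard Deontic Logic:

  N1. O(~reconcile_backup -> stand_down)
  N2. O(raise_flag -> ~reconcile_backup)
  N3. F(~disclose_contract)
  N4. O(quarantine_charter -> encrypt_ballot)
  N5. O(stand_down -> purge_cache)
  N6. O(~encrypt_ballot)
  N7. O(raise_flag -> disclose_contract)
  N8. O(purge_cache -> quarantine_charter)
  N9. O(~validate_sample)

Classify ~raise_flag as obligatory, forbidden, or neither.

Obligatory

Premise 6 gives O(~encrypt_ballot).
The contrapositive of premise 4 (O(quarantine_charter -> encrypt_ballot)) is O(~encrypt_ballot -> ~quarantine_charter), and O(~encrypt_ballot) is already established, so O(~quarantine_charter).
Premise 8, O(purge_cache -> quarantine_charter), contraposes to O(~quarantine_charter -> ~purge_cache); with O(~quarantine_charter) we get O(~purge_cache).
The contrapositive of premise 5 (O(stand_down -> purge_cache)) is O(~purge_cache -> ~stand_down), and O(~purge_cache) is already established, so O(~stand_down).
Premise 1, O(~reconcile_backup -> stand_down), contraposes to O(~stand_down -> reconcile_backup); with O(~stand_down) we get O(reconcile_backup).
Premise 2 is O(raise_flag -> ~reconcile_backup); contrapositively O(reconcile_backup -> ~raise_flag). Since O(reconcile_backup) holds, K gives O(~raise_flag).
Premises 3, 7, 9 do not contribute to this derivation.
Hence ~raise_flag is obligatory.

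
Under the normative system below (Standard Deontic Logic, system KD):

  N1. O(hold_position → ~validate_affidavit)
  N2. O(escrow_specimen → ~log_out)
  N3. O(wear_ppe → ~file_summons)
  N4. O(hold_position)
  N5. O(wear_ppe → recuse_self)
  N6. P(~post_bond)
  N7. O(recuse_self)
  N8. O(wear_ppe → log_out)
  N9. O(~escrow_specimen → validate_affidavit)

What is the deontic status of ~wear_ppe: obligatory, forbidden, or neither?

From premise 4 we have O(hold_position).
Applying K to premise 1 (O(hold_position → ~validate_affidavit)) and O(hold_position) yields O(~validate_affidavit).
Premise 9 is O(~escrow_specimen → validate_affidavit); contrapositively O(~validate_affidavit → escrow_specimen). Since O(~validate_affidavit) holds, K gives O(escrow_specimen).
Premise 2 is O(escrow_specimen → ~log_out); since O(escrow_specimen), deontic closure gives O(~log_out).
Premise 8, O(wear_ppe → log_out), contraposes to O(~log_out → ~wear_ppe); with O(~log_out) we get O(~wear_ppe).
Premises 3, 5, 6, 7 do not contribute to this derivation.
Hence ~wear_ppe is obligatory.

Obligatory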